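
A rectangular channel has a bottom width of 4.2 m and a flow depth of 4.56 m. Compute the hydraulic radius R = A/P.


For a rectangular section:
Flow area A = b * y = 4.2 * 4.56 = 19.15 m^2.
Wetted perimeter P = b + 2y = 4.2 + 2*4.56 = 13.32 m.
Hydraulic radius R = A/P = 19.15 / 13.32 = 1.4378 m.

1.4378


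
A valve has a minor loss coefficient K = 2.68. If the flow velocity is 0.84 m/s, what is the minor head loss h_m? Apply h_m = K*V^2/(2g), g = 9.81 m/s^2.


Minor loss formula: h_m = K * V^2/(2g).
V^2 = 0.84^2 = 0.7056.
V^2/(2g) = 0.7056 / 19.62 = 0.036 m.
h_m = 2.68 * 0.036 = 0.0964 m.

0.0964


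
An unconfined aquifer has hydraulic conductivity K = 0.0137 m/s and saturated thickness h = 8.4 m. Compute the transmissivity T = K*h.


Transmissivity is defined as T = K * h.
T = 0.0137 * 8.4
  = 0.1151 m^2/s.

0.1151


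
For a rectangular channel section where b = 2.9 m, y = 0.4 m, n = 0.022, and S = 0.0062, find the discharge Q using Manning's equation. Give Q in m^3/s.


For a rectangular channel, the cross-sectional area A = b * y = 2.9 * 0.4 = 1.16 m^2.
The wetted perimeter P = b + 2y = 2.9 + 2*0.4 = 3.7 m.
Hydraulic radius R = A/P = 1.16/3.7 = 0.3135 m.
Velocity V = (1/n)*R^(2/3)*S^(1/2) = (1/0.022)*0.3135^(2/3)*0.0062^(1/2) = 1.6517 m/s.
Discharge Q = A * V = 1.16 * 1.6517 = 1.916 m^3/s.

1.916


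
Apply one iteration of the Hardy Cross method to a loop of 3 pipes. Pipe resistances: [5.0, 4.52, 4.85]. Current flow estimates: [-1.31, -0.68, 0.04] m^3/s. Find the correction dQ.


Numerator terms (r*Q*|Q|): 5.0*-1.31*|-1.31| = -8.5805; 4.52*-0.68*|-0.68| = -2.09; 4.85*0.04*|0.04| = 0.0078.
Sum of numerator = -10.6628.
Denominator terms (r*|Q|): 5.0*|-1.31| = 6.55; 4.52*|-0.68| = 3.0736; 4.85*|0.04| = 0.194.
2 * sum of denominator = 2 * 9.8176 = 19.6352.
dQ = --10.6628 / 19.6352 = 0.543 m^3/s.

0.543


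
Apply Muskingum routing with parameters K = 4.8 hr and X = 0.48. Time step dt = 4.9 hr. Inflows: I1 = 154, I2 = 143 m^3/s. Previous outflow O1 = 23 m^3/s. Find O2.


Muskingum coefficients:
denom = 2*K*(1-X) + dt = 2*4.8*(1-0.48) + 4.9 = 9.892.
C0 = (dt - 2*K*X)/denom = (4.9 - 2*4.8*0.48)/9.892 = 0.0295.
C1 = (dt + 2*K*X)/denom = (4.9 + 2*4.8*0.48)/9.892 = 0.9612.
C2 = (2*K*(1-X) - dt)/denom = 0.0093.
O2 = C0*I2 + C1*I1 + C2*O1
   = 0.0295*143 + 0.9612*154 + 0.0093*23
   = 152.46 m^3/s.

152.46


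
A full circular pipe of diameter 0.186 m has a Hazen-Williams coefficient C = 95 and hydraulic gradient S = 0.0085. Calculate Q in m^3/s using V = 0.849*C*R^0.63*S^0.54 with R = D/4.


For a full circular pipe, R = D/4 = 0.186/4 = 0.0465 m.
V = 0.849 * 95 * 0.0465^0.63 * 0.0085^0.54
  = 0.849 * 95 * 0.144709 * 0.076188
  = 0.8892 m/s.
Pipe area A = pi*D^2/4 = pi*0.186^2/4 = 0.0272 m^2.
Q = A * V = 0.0272 * 0.8892 = 0.0242 m^3/s.

0.0242


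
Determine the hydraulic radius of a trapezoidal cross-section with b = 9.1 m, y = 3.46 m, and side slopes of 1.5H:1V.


For a trapezoidal section with side slope z:
A = (b + z*y)*y = (9.1 + 1.5*3.46)*3.46 = 49.443 m^2.
P = b + 2*y*sqrt(1 + z^2) = 9.1 + 2*3.46*sqrt(1 + 1.5^2) = 21.575 m.
R = A/P = 49.443 / 21.575 = 2.2917 m.

2.2917


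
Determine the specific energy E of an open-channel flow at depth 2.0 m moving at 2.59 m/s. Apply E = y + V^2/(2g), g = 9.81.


Specific energy E = y + V^2/(2g).
Velocity head = V^2/(2g) = 2.59^2 / (2*9.81) = 6.7081 / 19.62 = 0.3419 m.
E = 2.0 + 0.3419 = 2.3419 m.

2.3419


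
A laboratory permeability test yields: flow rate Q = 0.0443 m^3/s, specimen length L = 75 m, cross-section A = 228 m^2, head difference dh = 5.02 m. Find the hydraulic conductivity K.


From K = Q*L / (A*dh):
Numerator: Q*L = 0.0443 * 75 = 3.3225.
Denominator: A*dh = 228 * 5.02 = 1144.56.
K = 3.3225 / 1144.56 = 0.002903 m/s.

0.002903


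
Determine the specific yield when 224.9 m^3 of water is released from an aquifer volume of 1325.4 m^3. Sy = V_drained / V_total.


Specific yield Sy = Volume drained / Total volume.
Sy = 224.9 / 1325.4
   = 0.1697.

0.1697


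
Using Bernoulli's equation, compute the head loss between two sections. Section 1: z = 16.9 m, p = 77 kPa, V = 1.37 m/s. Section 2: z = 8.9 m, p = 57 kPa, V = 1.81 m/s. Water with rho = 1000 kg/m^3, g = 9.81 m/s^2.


Total head at each section: H = z + p/(rho*g) + V^2/(2g).
H1 = 16.9 + 77*1000/(1000*9.81) + 1.37^2/(2*9.81)
   = 16.9 + 7.849 + 0.0957
   = 24.845 m.
H2 = 8.9 + 57*1000/(1000*9.81) + 1.81^2/(2*9.81)
   = 8.9 + 5.81 + 0.167
   = 14.877 m.
h_L = H1 - H2 = 24.845 - 14.877 = 9.967 m.

9.967


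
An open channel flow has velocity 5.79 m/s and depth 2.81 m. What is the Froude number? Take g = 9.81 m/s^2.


The Froude number is defined as Fr = V / sqrt(g*y).
g*y = 9.81 * 2.81 = 27.5661.
sqrt(g*y) = sqrt(27.5661) = 5.2503.
Fr = 5.79 / 5.2503 = 1.1028.

1.1028


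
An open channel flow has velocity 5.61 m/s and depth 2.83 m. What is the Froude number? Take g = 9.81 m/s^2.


The Froude number is defined as Fr = V / sqrt(g*y).
g*y = 9.81 * 2.83 = 27.7623.
sqrt(g*y) = sqrt(27.7623) = 5.269.
Fr = 5.61 / 5.269 = 1.0647.

1.0647


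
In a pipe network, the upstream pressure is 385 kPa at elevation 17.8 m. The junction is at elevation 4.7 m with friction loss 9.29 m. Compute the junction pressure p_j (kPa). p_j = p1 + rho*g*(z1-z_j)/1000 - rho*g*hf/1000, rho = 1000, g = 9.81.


Junction pressure: p_j = p1 + rho*g*(z1 - z_j)/1000 - rho*g*hf/1000.
Elevation term = 1000*9.81*(17.8 - 4.7)/1000 = 128.511 kPa.
Friction term = 1000*9.81*9.29/1000 = 91.135 kPa.
p_j = 385 + 128.511 - 91.135 = 422.38 kPa.

422.38


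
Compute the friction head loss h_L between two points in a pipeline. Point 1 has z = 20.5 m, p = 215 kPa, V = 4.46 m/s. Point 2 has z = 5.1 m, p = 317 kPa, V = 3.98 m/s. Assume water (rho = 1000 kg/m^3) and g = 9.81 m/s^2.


Total head at each section: H = z + p/(rho*g) + V^2/(2g).
H1 = 20.5 + 215*1000/(1000*9.81) + 4.46^2/(2*9.81)
   = 20.5 + 21.916 + 1.0138
   = 43.43 m.
H2 = 5.1 + 317*1000/(1000*9.81) + 3.98^2/(2*9.81)
   = 5.1 + 32.314 + 0.8074
   = 38.221 m.
h_L = H1 - H2 = 43.43 - 38.221 = 5.209 m.

5.209


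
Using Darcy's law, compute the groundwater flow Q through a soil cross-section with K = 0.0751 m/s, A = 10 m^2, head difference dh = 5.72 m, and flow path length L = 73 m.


Darcy's law: Q = K * A * i, where i = dh/L.
Hydraulic gradient i = 5.72 / 73 = 0.078356.
Q = 0.0751 * 10 * 0.078356
  = 0.0588 m^3/s.

0.0588


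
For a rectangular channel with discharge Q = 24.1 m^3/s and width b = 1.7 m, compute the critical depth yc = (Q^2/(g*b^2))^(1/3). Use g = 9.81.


Using yc = (Q^2 / (g * b^2))^(1/3):
Q^2 = 24.1^2 = 580.81.
g * b^2 = 9.81 * 1.7^2 = 9.81 * 2.89 = 28.35.
Q^2 / (g*b^2) = 580.81 / 28.35 = 20.4871.
yc = 20.4871^(1/3) = 2.7362 m.

2.7362


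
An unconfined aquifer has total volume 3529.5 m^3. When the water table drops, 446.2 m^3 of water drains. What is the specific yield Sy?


Specific yield Sy = Volume drained / Total volume.
Sy = 446.2 / 3529.5
   = 0.1264.

0.1264


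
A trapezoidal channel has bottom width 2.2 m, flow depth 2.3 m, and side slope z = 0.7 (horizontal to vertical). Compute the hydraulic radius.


For a trapezoidal section with side slope z:
A = (b + z*y)*y = (2.2 + 0.7*2.3)*2.3 = 8.763 m^2.
P = b + 2*y*sqrt(1 + z^2) = 2.2 + 2*2.3*sqrt(1 + 0.7^2) = 7.815 m.
R = A/P = 8.763 / 7.815 = 1.1213 m.

1.1213


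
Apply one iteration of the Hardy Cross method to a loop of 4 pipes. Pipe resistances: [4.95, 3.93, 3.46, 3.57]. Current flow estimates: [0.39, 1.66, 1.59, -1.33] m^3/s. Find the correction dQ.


Numerator terms (r*Q*|Q|): 4.95*0.39*|0.39| = 0.7529; 3.93*1.66*|1.66| = 10.8295; 3.46*1.59*|1.59| = 8.7472; 3.57*-1.33*|-1.33| = -6.315.
Sum of numerator = 14.0147.
Denominator terms (r*|Q|): 4.95*|0.39| = 1.9305; 3.93*|1.66| = 6.5238; 3.46*|1.59| = 5.5014; 3.57*|-1.33| = 4.7481.
2 * sum of denominator = 2 * 18.7038 = 37.4076.
dQ = -14.0147 / 37.4076 = -0.3746 m^3/s.

-0.3746


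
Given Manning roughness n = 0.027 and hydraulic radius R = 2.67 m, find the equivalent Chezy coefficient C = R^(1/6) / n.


The Chezy coefficient relates to Manning's n through C = R^(1/6) / n.
R^(1/6) = 2.67^(1/6) = 1.177837.
C = 1.177837 / 0.027 = 43.62 m^(1/2)/s.

43.62


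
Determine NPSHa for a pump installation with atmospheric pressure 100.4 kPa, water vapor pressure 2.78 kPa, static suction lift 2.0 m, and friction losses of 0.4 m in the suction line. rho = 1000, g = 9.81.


NPSHa = p_atm/(rho*g) - z_s - hf_s - p_vap/(rho*g).
p_atm/(rho*g) = 100.4*1000 / (1000*9.81) = 10.234 m.
p_vap/(rho*g) = 2.78*1000 / (1000*9.81) = 0.283 m.
NPSHa = 10.234 - 2.0 - 0.4 - 0.283
      = 7.55 m.

7.55


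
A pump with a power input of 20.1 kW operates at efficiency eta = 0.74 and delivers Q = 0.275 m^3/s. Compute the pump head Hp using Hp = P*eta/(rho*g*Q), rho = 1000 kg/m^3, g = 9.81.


Pump head formula: Hp = P * eta / (rho * g * Q).
Numerator: P * eta = 20.1 * 1000 * 0.74 = 14874.0 W.
Denominator: rho * g * Q = 1000 * 9.81 * 0.275 = 2697.75.
Hp = 14874.0 / 2697.75 = 5.51 m.

5.51


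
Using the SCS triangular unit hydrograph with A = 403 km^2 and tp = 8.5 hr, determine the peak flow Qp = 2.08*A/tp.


SCS formula: Qp = 2.08 * A / tp.
Qp = 2.08 * 403 / 8.5
   = 838.24 / 8.5
   = 98.62 m^3/s per cm.

98.62


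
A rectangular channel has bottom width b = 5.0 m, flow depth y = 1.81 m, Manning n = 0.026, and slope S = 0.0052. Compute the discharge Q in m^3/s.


For a rectangular channel, the cross-sectional area A = b * y = 5.0 * 1.81 = 9.05 m^2.
The wetted perimeter P = b + 2y = 5.0 + 2*1.81 = 8.62 m.
Hydraulic radius R = A/P = 9.05/8.62 = 1.0499 m.
Velocity V = (1/n)*R^(2/3)*S^(1/2) = (1/0.026)*1.0499^(2/3)*0.0052^(1/2) = 2.865 m/s.
Discharge Q = A * V = 9.05 * 2.865 = 25.928 m^3/s.

25.928


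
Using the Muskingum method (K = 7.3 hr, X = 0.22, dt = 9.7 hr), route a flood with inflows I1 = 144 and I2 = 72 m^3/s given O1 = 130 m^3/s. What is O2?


Muskingum coefficients:
denom = 2*K*(1-X) + dt = 2*7.3*(1-0.22) + 9.7 = 21.088.
C0 = (dt - 2*K*X)/denom = (9.7 - 2*7.3*0.22)/21.088 = 0.3077.
C1 = (dt + 2*K*X)/denom = (9.7 + 2*7.3*0.22)/21.088 = 0.6123.
C2 = (2*K*(1-X) - dt)/denom = 0.08.
O2 = C0*I2 + C1*I1 + C2*O1
   = 0.3077*72 + 0.6123*144 + 0.08*130
   = 120.73 m^3/s.

120.73


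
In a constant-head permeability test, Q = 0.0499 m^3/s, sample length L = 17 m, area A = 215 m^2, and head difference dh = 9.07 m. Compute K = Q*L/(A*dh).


From K = Q*L / (A*dh):
Numerator: Q*L = 0.0499 * 17 = 0.8483.
Denominator: A*dh = 215 * 9.07 = 1950.05.
K = 0.8483 / 1950.05 = 0.000435 m/s.

0.000435


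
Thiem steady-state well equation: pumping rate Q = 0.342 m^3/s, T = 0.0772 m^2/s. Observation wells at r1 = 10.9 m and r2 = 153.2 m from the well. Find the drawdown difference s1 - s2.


Thiem equation: s1 - s2 = Q/(2*pi*T) * ln(r2/r1).
ln(r2/r1) = ln(153.2/10.9) = 2.643.
Q/(2*pi*T) = 0.342 / (2*pi*0.0772) = 0.342 / 0.4851 = 0.7051.
s1 - s2 = 0.7051 * 2.643 = 1.8635 m.

1.8635


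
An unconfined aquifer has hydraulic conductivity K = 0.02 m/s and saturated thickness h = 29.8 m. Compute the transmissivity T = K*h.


Transmissivity is defined as T = K * h.
T = 0.02 * 29.8
  = 0.596 m^2/s.

0.596


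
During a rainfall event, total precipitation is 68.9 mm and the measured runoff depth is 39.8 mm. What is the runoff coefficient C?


The runoff coefficient C = runoff depth / rainfall depth.
C = 39.8 / 68.9
  = 0.5776.

0.5776


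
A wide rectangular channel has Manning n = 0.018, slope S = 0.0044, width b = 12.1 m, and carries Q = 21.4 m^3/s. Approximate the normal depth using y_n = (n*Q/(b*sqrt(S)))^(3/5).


We use the wide-channel approximation y_n = (n*Q/(b*sqrt(S)))^(3/5).
sqrt(S) = sqrt(0.0044) = 0.066332.
Numerator: n*Q = 0.018 * 21.4 = 0.3852.
Denominator: b*sqrt(S) = 12.1 * 0.066332 = 0.802617.
arg = 0.4799.
y_n = 0.4799^(3/5) = 0.6437 m.

0.6437


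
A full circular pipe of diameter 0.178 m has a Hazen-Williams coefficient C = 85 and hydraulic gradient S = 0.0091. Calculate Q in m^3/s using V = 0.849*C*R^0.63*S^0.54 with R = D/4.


For a full circular pipe, R = D/4 = 0.178/4 = 0.0445 m.
V = 0.849 * 85 * 0.0445^0.63 * 0.0091^0.54
  = 0.849 * 85 * 0.140756 * 0.079046
  = 0.8029 m/s.
Pipe area A = pi*D^2/4 = pi*0.178^2/4 = 0.0249 m^2.
Q = A * V = 0.0249 * 0.8029 = 0.02 m^3/s.

0.02


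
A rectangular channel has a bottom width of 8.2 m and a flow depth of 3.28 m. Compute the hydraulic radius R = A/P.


For a rectangular section:
Flow area A = b * y = 8.2 * 3.28 = 26.9 m^2.
Wetted perimeter P = b + 2y = 8.2 + 2*3.28 = 14.76 m.
Hydraulic radius R = A/P = 26.9 / 14.76 = 1.8222 m.

1.8222


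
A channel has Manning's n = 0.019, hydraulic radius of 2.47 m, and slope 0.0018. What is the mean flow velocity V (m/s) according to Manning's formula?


Manning's equation gives V = (1/n) * R^(2/3) * S^(1/2).
First, compute R^(2/3) = 2.47^(2/3) = 1.8272.
Next, S^(1/2) = 0.0018^(1/2) = 0.042426.
Then 1/n = 1/0.019 = 52.63.
V = 52.63 * 1.8272 * 0.042426 = 4.0802 m/s.

4.0802


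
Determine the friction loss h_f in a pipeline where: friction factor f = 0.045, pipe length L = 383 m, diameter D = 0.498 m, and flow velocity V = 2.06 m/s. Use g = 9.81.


Darcy-Weisbach equation: h_f = f * (L/D) * V^2/(2g).
f * L/D = 0.045 * 383/0.498 = 34.6084.
V^2/(2g) = 2.06^2 / (2*9.81) = 4.2436 / 19.62 = 0.2163 m.
h_f = 34.6084 * 0.2163 = 7.485 m.

7.485


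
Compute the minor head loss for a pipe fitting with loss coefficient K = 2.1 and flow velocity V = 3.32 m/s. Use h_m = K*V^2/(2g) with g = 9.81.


Minor loss formula: h_m = K * V^2/(2g).
V^2 = 3.32^2 = 11.0224.
V^2/(2g) = 11.0224 / 19.62 = 0.5618 m.
h_m = 2.1 * 0.5618 = 1.1798 m.

1.1798


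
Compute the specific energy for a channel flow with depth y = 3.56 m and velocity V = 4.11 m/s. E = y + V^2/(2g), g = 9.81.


Specific energy E = y + V^2/(2g).
Velocity head = V^2/(2g) = 4.11^2 / (2*9.81) = 16.8921 / 19.62 = 0.861 m.
E = 3.56 + 0.861 = 4.421 m.

4.421


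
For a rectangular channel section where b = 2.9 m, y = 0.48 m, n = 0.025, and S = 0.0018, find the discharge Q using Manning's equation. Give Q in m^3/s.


For a rectangular channel, the cross-sectional area A = b * y = 2.9 * 0.48 = 1.39 m^2.
The wetted perimeter P = b + 2y = 2.9 + 2*0.48 = 3.86 m.
Hydraulic radius R = A/P = 1.39/3.86 = 0.3606 m.
Velocity V = (1/n)*R^(2/3)*S^(1/2) = (1/0.025)*0.3606^(2/3)*0.0018^(1/2) = 0.8598 m/s.
Discharge Q = A * V = 1.39 * 0.8598 = 1.197 m^3/s.

1.197


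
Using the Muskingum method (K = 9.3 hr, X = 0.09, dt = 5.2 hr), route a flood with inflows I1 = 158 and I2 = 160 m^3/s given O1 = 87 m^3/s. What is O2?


Muskingum coefficients:
denom = 2*K*(1-X) + dt = 2*9.3*(1-0.09) + 5.2 = 22.126.
C0 = (dt - 2*K*X)/denom = (5.2 - 2*9.3*0.09)/22.126 = 0.1594.
C1 = (dt + 2*K*X)/denom = (5.2 + 2*9.3*0.09)/22.126 = 0.3107.
C2 = (2*K*(1-X) - dt)/denom = 0.53.
O2 = C0*I2 + C1*I1 + C2*O1
   = 0.1594*160 + 0.3107*158 + 0.53*87
   = 120.69 m^3/s.

120.69


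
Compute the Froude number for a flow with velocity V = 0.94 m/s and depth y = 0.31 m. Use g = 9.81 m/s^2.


The Froude number is defined as Fr = V / sqrt(g*y).
g*y = 9.81 * 0.31 = 3.0411.
sqrt(g*y) = sqrt(3.0411) = 1.7439.
Fr = 0.94 / 1.7439 = 0.539.

0.539


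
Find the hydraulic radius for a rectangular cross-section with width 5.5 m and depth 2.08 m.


For a rectangular section:
Flow area A = b * y = 5.5 * 2.08 = 11.44 m^2.
Wetted perimeter P = b + 2y = 5.5 + 2*2.08 = 9.66 m.
Hydraulic radius R = A/P = 11.44 / 9.66 = 1.1843 m.

1.1843


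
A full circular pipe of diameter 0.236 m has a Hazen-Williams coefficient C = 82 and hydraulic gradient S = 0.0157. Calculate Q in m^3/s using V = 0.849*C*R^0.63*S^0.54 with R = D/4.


For a full circular pipe, R = D/4 = 0.236/4 = 0.059 m.
V = 0.849 * 82 * 0.059^0.63 * 0.0157^0.54
  = 0.849 * 82 * 0.168127 * 0.106117
  = 1.2421 m/s.
Pipe area A = pi*D^2/4 = pi*0.236^2/4 = 0.0437 m^2.
Q = A * V = 0.0437 * 1.2421 = 0.0543 m^3/s.

0.0543


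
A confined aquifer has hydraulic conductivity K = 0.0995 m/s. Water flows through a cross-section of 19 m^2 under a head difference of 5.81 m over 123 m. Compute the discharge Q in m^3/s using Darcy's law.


Darcy's law: Q = K * A * i, where i = dh/L.
Hydraulic gradient i = 5.81 / 123 = 0.047236.
Q = 0.0995 * 19 * 0.047236
  = 0.0893 m^3/s.

0.0893


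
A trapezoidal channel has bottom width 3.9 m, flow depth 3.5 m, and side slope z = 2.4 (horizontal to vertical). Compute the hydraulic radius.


For a trapezoidal section with side slope z:
A = (b + z*y)*y = (3.9 + 2.4*3.5)*3.5 = 43.05 m^2.
P = b + 2*y*sqrt(1 + z^2) = 3.9 + 2*3.5*sqrt(1 + 2.4^2) = 22.1 m.
R = A/P = 43.05 / 22.1 = 1.948 m.

1.948


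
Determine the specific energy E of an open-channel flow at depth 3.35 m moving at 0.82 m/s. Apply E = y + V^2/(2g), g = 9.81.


Specific energy E = y + V^2/(2g).
Velocity head = V^2/(2g) = 0.82^2 / (2*9.81) = 0.6724 / 19.62 = 0.0343 m.
E = 3.35 + 0.0343 = 3.3843 m.

3.3843


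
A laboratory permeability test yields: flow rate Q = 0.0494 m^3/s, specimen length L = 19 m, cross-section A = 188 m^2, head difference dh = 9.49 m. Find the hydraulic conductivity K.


From K = Q*L / (A*dh):
Numerator: Q*L = 0.0494 * 19 = 0.9386.
Denominator: A*dh = 188 * 9.49 = 1784.12.
K = 0.9386 / 1784.12 = 0.000526 m/s.

0.000526


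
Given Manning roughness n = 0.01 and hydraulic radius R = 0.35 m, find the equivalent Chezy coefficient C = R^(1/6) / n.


The Chezy coefficient relates to Manning's n through C = R^(1/6) / n.
R^(1/6) = 0.35^(1/6) = 0.839482.
C = 0.839482 / 0.01 = 83.95 m^(1/2)/s.

83.95


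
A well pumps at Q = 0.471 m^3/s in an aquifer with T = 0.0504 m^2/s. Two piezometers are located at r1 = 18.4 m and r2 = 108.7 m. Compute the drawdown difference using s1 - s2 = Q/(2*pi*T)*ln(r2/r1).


Thiem equation: s1 - s2 = Q/(2*pi*T) * ln(r2/r1).
ln(r2/r1) = ln(108.7/18.4) = 1.7762.
Q/(2*pi*T) = 0.471 / (2*pi*0.0504) = 0.471 / 0.3167 = 1.4873.
s1 - s2 = 1.4873 * 1.7762 = 2.6419 m.

2.6419


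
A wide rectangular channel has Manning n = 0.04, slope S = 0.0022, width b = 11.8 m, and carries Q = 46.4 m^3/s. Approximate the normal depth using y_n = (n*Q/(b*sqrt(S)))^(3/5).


We use the wide-channel approximation y_n = (n*Q/(b*sqrt(S)))^(3/5).
sqrt(S) = sqrt(0.0022) = 0.046904.
Numerator: n*Q = 0.04 * 46.4 = 1.856.
Denominator: b*sqrt(S) = 11.8 * 0.046904 = 0.553467.
arg = 3.3534.
y_n = 3.3534^(3/5) = 2.0668 m.

2.0668


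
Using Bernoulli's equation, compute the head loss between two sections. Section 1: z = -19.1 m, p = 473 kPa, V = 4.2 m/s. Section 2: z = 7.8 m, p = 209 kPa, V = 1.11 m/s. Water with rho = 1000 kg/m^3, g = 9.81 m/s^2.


Total head at each section: H = z + p/(rho*g) + V^2/(2g).
H1 = -19.1 + 473*1000/(1000*9.81) + 4.2^2/(2*9.81)
   = -19.1 + 48.216 + 0.8991
   = 30.015 m.
H2 = 7.8 + 209*1000/(1000*9.81) + 1.11^2/(2*9.81)
   = 7.8 + 21.305 + 0.0628
   = 29.168 m.
h_L = H1 - H2 = 30.015 - 29.168 = 0.848 m.

0.848


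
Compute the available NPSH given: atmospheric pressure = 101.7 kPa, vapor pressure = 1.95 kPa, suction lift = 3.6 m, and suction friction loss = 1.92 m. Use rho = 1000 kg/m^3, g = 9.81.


NPSHa = p_atm/(rho*g) - z_s - hf_s - p_vap/(rho*g).
p_atm/(rho*g) = 101.7*1000 / (1000*9.81) = 10.367 m.
p_vap/(rho*g) = 1.95*1000 / (1000*9.81) = 0.199 m.
NPSHa = 10.367 - 3.6 - 1.92 - 0.199
      = 4.65 m.

4.65


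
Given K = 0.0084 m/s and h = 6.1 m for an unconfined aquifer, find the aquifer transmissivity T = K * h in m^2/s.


Transmissivity is defined as T = K * h.
T = 0.0084 * 6.1
  = 0.0512 m^2/s.

0.0512


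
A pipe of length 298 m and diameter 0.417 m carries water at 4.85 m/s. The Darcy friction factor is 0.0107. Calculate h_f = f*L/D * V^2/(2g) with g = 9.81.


Darcy-Weisbach equation: h_f = f * (L/D) * V^2/(2g).
f * L/D = 0.0107 * 298/0.417 = 7.6465.
V^2/(2g) = 4.85^2 / (2*9.81) = 23.5225 / 19.62 = 1.1989 m.
h_f = 7.6465 * 1.1989 = 9.167 m.

9.167


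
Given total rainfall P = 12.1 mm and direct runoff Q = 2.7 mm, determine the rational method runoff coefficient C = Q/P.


The runoff coefficient C = runoff depth / rainfall depth.
C = 2.7 / 12.1
  = 0.2231.

0.2231


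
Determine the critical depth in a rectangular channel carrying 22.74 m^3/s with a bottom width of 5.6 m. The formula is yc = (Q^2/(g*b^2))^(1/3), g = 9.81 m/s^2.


Using yc = (Q^2 / (g * b^2))^(1/3):
Q^2 = 22.74^2 = 517.11.
g * b^2 = 9.81 * 5.6^2 = 9.81 * 31.36 = 307.64.
Q^2 / (g*b^2) = 517.11 / 307.64 = 1.6809.
yc = 1.6809^(1/3) = 1.189 m.

1.189


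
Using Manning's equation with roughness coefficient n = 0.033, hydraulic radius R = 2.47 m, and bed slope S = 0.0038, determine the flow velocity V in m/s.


Manning's equation gives V = (1/n) * R^(2/3) * S^(1/2).
First, compute R^(2/3) = 2.47^(2/3) = 1.8272.
Next, S^(1/2) = 0.0038^(1/2) = 0.061644.
Then 1/n = 1/0.033 = 30.3.
V = 30.3 * 1.8272 * 0.061644 = 3.4133 m/s.

3.4133


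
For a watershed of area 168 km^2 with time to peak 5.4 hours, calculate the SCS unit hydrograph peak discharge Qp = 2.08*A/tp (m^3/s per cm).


SCS formula: Qp = 2.08 * A / tp.
Qp = 2.08 * 168 / 5.4
   = 349.44 / 5.4
   = 64.71 m^3/s per cm.

64.71


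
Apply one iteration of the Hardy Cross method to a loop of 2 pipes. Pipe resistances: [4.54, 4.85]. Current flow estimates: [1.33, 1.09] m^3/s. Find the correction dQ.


Numerator terms (r*Q*|Q|): 4.54*1.33*|1.33| = 8.0308; 4.85*1.09*|1.09| = 5.7623.
Sum of numerator = 13.7931.
Denominator terms (r*|Q|): 4.54*|1.33| = 6.0382; 4.85*|1.09| = 5.2865.
2 * sum of denominator = 2 * 11.3247 = 22.6494.
dQ = -13.7931 / 22.6494 = -0.609 m^3/s.

-0.609


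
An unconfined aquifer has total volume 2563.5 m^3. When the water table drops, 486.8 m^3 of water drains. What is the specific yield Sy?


Specific yield Sy = Volume drained / Total volume.
Sy = 486.8 / 2563.5
   = 0.1899.

0.1899


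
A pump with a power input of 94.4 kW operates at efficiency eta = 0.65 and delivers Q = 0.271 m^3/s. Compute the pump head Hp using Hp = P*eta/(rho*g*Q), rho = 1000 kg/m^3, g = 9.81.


Pump head formula: Hp = P * eta / (rho * g * Q).
Numerator: P * eta = 94.4 * 1000 * 0.65 = 61360.0 W.
Denominator: rho * g * Q = 1000 * 9.81 * 0.271 = 2658.51.
Hp = 61360.0 / 2658.51 = 23.08 m.

23.08


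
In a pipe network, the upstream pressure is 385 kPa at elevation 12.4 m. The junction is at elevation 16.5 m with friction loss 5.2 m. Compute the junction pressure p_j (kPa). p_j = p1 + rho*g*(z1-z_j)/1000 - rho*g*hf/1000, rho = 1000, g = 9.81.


Junction pressure: p_j = p1 + rho*g*(z1 - z_j)/1000 - rho*g*hf/1000.
Elevation term = 1000*9.81*(12.4 - 16.5)/1000 = -40.221 kPa.
Friction term = 1000*9.81*5.2/1000 = 51.012 kPa.
p_j = 385 + -40.221 - 51.012 = 293.77 kPa.

293.77


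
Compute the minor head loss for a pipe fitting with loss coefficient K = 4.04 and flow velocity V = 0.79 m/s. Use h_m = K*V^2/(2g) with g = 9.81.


Minor loss formula: h_m = K * V^2/(2g).
V^2 = 0.79^2 = 0.6241.
V^2/(2g) = 0.6241 / 19.62 = 0.0318 m.
h_m = 4.04 * 0.0318 = 0.1285 m.

0.1285


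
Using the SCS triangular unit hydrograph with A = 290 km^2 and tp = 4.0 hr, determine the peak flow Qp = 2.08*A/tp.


SCS formula: Qp = 2.08 * A / tp.
Qp = 2.08 * 290 / 4.0
   = 603.2 / 4.0
   = 150.8 m^3/s per cm.

150.8


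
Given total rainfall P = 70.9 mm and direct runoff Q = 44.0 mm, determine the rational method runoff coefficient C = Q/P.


The runoff coefficient C = runoff depth / rainfall depth.
C = 44.0 / 70.9
  = 0.6206.

0.6206


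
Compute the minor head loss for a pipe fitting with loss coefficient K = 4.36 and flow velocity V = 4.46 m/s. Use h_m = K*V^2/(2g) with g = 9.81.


Minor loss formula: h_m = K * V^2/(2g).
V^2 = 4.46^2 = 19.8916.
V^2/(2g) = 19.8916 / 19.62 = 1.0138 m.
h_m = 4.36 * 1.0138 = 4.4204 m.

4.4204


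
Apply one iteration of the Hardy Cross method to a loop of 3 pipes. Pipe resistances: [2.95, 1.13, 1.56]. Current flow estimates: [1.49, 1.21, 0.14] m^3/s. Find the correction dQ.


Numerator terms (r*Q*|Q|): 2.95*1.49*|1.49| = 6.5493; 1.13*1.21*|1.21| = 1.6544; 1.56*0.14*|0.14| = 0.0306.
Sum of numerator = 8.2343.
Denominator terms (r*|Q|): 2.95*|1.49| = 4.3955; 1.13*|1.21| = 1.3673; 1.56*|0.14| = 0.2184.
2 * sum of denominator = 2 * 5.9812 = 11.9624.
dQ = -8.2343 / 11.9624 = -0.6883 m^3/s.

-0.6883


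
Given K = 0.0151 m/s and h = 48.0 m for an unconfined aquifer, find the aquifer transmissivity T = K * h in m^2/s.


Transmissivity is defined as T = K * h.
T = 0.0151 * 48.0
  = 0.7248 m^2/s.

0.7248


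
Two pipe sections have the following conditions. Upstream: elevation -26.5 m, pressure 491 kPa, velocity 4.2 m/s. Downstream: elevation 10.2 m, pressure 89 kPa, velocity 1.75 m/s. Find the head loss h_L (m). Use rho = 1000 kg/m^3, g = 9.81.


Total head at each section: H = z + p/(rho*g) + V^2/(2g).
H1 = -26.5 + 491*1000/(1000*9.81) + 4.2^2/(2*9.81)
   = -26.5 + 50.051 + 0.8991
   = 24.45 m.
H2 = 10.2 + 89*1000/(1000*9.81) + 1.75^2/(2*9.81)
   = 10.2 + 9.072 + 0.1561
   = 19.428 m.
h_L = H1 - H2 = 24.45 - 19.428 = 5.022 m.

5.022


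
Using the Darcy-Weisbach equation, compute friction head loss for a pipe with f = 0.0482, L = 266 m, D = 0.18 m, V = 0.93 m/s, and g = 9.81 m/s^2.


Darcy-Weisbach equation: h_f = f * (L/D) * V^2/(2g).
f * L/D = 0.0482 * 266/0.18 = 71.2289.
V^2/(2g) = 0.93^2 / (2*9.81) = 0.8649 / 19.62 = 0.0441 m.
h_f = 71.2289 * 0.0441 = 3.14 m.

3.14


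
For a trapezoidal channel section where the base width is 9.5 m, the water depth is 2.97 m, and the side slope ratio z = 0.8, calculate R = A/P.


For a trapezoidal section with side slope z:
A = (b + z*y)*y = (9.5 + 0.8*2.97)*2.97 = 35.272 m^2.
P = b + 2*y*sqrt(1 + z^2) = 9.5 + 2*2.97*sqrt(1 + 0.8^2) = 17.107 m.
R = A/P = 35.272 / 17.107 = 2.0618 m.

2.0618


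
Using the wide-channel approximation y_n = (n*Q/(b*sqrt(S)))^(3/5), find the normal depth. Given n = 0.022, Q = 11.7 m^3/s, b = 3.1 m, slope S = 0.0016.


We use the wide-channel approximation y_n = (n*Q/(b*sqrt(S)))^(3/5).
sqrt(S) = sqrt(0.0016) = 0.04.
Numerator: n*Q = 0.022 * 11.7 = 0.2574.
Denominator: b*sqrt(S) = 3.1 * 0.04 = 0.124.
arg = 2.0758.
y_n = 2.0758^(3/5) = 1.5499 m.

1.5499


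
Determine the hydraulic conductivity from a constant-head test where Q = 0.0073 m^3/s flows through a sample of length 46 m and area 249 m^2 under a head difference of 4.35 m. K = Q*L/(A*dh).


From K = Q*L / (A*dh):
Numerator: Q*L = 0.0073 * 46 = 0.3358.
Denominator: A*dh = 249 * 4.35 = 1083.15.
K = 0.3358 / 1083.15 = 0.00031 m/s.

0.00031


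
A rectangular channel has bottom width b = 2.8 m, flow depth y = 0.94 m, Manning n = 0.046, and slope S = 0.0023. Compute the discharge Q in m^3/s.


For a rectangular channel, the cross-sectional area A = b * y = 2.8 * 0.94 = 2.63 m^2.
The wetted perimeter P = b + 2y = 2.8 + 2*0.94 = 4.68 m.
Hydraulic radius R = A/P = 2.63/4.68 = 0.5624 m.
Velocity V = (1/n)*R^(2/3)*S^(1/2) = (1/0.046)*0.5624^(2/3)*0.0023^(1/2) = 0.7103 m/s.
Discharge Q = A * V = 2.63 * 0.7103 = 1.87 m^3/s.

1.87


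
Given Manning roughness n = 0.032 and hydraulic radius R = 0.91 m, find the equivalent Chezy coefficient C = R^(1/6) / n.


The Chezy coefficient relates to Manning's n through C = R^(1/6) / n.
R^(1/6) = 0.91^(1/6) = 0.984404.
C = 0.984404 / 0.032 = 30.76 m^(1/2)/s.

30.76


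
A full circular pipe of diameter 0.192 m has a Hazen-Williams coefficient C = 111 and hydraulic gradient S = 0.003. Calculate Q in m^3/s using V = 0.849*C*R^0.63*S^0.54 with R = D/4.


For a full circular pipe, R = D/4 = 0.192/4 = 0.048 m.
V = 0.849 * 111 * 0.048^0.63 * 0.003^0.54
  = 0.849 * 111 * 0.147633 * 0.043416
  = 0.604 m/s.
Pipe area A = pi*D^2/4 = pi*0.192^2/4 = 0.029 m^2.
Q = A * V = 0.029 * 0.604 = 0.0175 m^3/s.

0.0175


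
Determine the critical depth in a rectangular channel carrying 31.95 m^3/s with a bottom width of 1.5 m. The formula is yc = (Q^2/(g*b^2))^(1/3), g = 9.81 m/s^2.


Using yc = (Q^2 / (g * b^2))^(1/3):
Q^2 = 31.95^2 = 1020.8.
g * b^2 = 9.81 * 1.5^2 = 9.81 * 2.25 = 22.07.
Q^2 / (g*b^2) = 1020.8 / 22.07 = 46.2528.
yc = 46.2528^(1/3) = 3.5895 m.

3.5895


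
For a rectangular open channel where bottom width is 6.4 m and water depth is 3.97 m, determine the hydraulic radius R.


For a rectangular section:
Flow area A = b * y = 6.4 * 3.97 = 25.41 m^2.
Wetted perimeter P = b + 2y = 6.4 + 2*3.97 = 14.34 m.
Hydraulic radius R = A/P = 25.41 / 14.34 = 1.7718 m.

1.7718


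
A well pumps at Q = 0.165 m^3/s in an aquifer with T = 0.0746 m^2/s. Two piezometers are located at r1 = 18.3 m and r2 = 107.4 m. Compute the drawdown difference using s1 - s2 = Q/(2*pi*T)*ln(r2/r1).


Thiem equation: s1 - s2 = Q/(2*pi*T) * ln(r2/r1).
ln(r2/r1) = ln(107.4/18.3) = 1.7697.
Q/(2*pi*T) = 0.165 / (2*pi*0.0746) = 0.165 / 0.4687 = 0.352.
s1 - s2 = 0.352 * 1.7697 = 0.623 m.

0.623


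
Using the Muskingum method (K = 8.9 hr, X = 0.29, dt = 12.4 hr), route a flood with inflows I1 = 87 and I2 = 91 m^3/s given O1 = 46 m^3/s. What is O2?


Muskingum coefficients:
denom = 2*K*(1-X) + dt = 2*8.9*(1-0.29) + 12.4 = 25.038.
C0 = (dt - 2*K*X)/denom = (12.4 - 2*8.9*0.29)/25.038 = 0.2891.
C1 = (dt + 2*K*X)/denom = (12.4 + 2*8.9*0.29)/25.038 = 0.7014.
C2 = (2*K*(1-X) - dt)/denom = 0.0095.
O2 = C0*I2 + C1*I1 + C2*O1
   = 0.2891*91 + 0.7014*87 + 0.0095*46
   = 87.77 m^3/s.

87.77


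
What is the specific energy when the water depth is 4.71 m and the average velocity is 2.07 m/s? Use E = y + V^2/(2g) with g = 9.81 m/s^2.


Specific energy E = y + V^2/(2g).
Velocity head = V^2/(2g) = 2.07^2 / (2*9.81) = 4.2849 / 19.62 = 0.2184 m.
E = 4.71 + 0.2184 = 4.9284 m.

4.9284


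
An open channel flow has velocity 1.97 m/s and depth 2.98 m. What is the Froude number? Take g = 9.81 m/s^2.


The Froude number is defined as Fr = V / sqrt(g*y).
g*y = 9.81 * 2.98 = 29.2338.
sqrt(g*y) = sqrt(29.2338) = 5.4068.
Fr = 1.97 / 5.4068 = 0.3644.

0.3644


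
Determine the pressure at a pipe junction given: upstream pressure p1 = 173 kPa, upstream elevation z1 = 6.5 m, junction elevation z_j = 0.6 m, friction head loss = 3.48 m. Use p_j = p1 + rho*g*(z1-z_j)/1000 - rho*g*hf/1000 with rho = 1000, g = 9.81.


Junction pressure: p_j = p1 + rho*g*(z1 - z_j)/1000 - rho*g*hf/1000.
Elevation term = 1000*9.81*(6.5 - 0.6)/1000 = 57.879 kPa.
Friction term = 1000*9.81*3.48/1000 = 34.139 kPa.
p_j = 173 + 57.879 - 34.139 = 196.74 kPa.

196.74


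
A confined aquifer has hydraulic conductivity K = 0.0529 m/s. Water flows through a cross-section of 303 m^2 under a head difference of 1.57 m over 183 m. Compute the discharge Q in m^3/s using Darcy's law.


Darcy's law: Q = K * A * i, where i = dh/L.
Hydraulic gradient i = 1.57 / 183 = 0.008579.
Q = 0.0529 * 303 * 0.008579
  = 0.1375 m^3/s.

0.1375


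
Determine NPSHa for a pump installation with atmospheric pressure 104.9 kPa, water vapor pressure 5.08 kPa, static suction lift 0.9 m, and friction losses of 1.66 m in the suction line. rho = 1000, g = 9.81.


NPSHa = p_atm/(rho*g) - z_s - hf_s - p_vap/(rho*g).
p_atm/(rho*g) = 104.9*1000 / (1000*9.81) = 10.693 m.
p_vap/(rho*g) = 5.08*1000 / (1000*9.81) = 0.518 m.
NPSHa = 10.693 - 0.9 - 1.66 - 0.518
      = 7.62 m.

7.62


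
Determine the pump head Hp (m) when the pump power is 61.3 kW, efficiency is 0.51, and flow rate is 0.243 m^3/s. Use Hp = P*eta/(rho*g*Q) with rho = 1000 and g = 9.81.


Pump head formula: Hp = P * eta / (rho * g * Q).
Numerator: P * eta = 61.3 * 1000 * 0.51 = 31263.0 W.
Denominator: rho * g * Q = 1000 * 9.81 * 0.243 = 2383.83.
Hp = 31263.0 / 2383.83 = 13.11 m.

13.11


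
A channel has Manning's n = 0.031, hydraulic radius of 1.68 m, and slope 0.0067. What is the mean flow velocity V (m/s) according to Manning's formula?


Manning's equation gives V = (1/n) * R^(2/3) * S^(1/2).
First, compute R^(2/3) = 1.68^(2/3) = 1.4132.
Next, S^(1/2) = 0.0067^(1/2) = 0.081854.
Then 1/n = 1/0.031 = 32.26.
V = 32.26 * 1.4132 * 0.081854 = 3.7315 m/s.

3.7315


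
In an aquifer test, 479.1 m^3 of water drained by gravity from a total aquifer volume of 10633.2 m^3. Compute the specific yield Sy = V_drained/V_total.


Specific yield Sy = Volume drained / Total volume.
Sy = 479.1 / 10633.2
   = 0.0451.

0.0451


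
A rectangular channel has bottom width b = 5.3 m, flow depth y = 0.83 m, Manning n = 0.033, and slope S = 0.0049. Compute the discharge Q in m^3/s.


For a rectangular channel, the cross-sectional area A = b * y = 5.3 * 0.83 = 4.4 m^2.
The wetted perimeter P = b + 2y = 5.3 + 2*0.83 = 6.96 m.
Hydraulic radius R = A/P = 4.4/6.96 = 0.632 m.
Velocity V = (1/n)*R^(2/3)*S^(1/2) = (1/0.033)*0.632^(2/3)*0.0049^(1/2) = 1.5622 m/s.
Discharge Q = A * V = 4.4 * 1.5622 = 6.872 m^3/s.

6.872


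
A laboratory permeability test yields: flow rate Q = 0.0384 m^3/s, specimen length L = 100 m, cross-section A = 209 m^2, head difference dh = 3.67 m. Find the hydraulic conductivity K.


From K = Q*L / (A*dh):
Numerator: Q*L = 0.0384 * 100 = 3.84.
Denominator: A*dh = 209 * 3.67 = 767.03.
K = 3.84 / 767.03 = 0.005006 m/s.

0.005006


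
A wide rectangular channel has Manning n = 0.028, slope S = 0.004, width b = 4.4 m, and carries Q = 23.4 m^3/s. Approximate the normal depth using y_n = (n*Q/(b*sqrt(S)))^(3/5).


We use the wide-channel approximation y_n = (n*Q/(b*sqrt(S)))^(3/5).
sqrt(S) = sqrt(0.004) = 0.063246.
Numerator: n*Q = 0.028 * 23.4 = 0.6552.
Denominator: b*sqrt(S) = 4.4 * 0.063246 = 0.278282.
arg = 2.3545.
y_n = 2.3545^(3/5) = 1.6716 m.

1.6716


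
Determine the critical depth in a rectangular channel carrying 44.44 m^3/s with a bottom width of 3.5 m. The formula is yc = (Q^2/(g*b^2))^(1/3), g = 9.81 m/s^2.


Using yc = (Q^2 / (g * b^2))^(1/3):
Q^2 = 44.44^2 = 1974.91.
g * b^2 = 9.81 * 3.5^2 = 9.81 * 12.25 = 120.17.
Q^2 / (g*b^2) = 1974.91 / 120.17 = 16.4343.
yc = 16.4343^(1/3) = 2.5424 m.

2.5424


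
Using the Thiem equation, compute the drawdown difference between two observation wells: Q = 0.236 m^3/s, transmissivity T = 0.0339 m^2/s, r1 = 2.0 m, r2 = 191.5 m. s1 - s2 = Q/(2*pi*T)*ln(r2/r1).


Thiem equation: s1 - s2 = Q/(2*pi*T) * ln(r2/r1).
ln(r2/r1) = ln(191.5/2.0) = 4.5617.
Q/(2*pi*T) = 0.236 / (2*pi*0.0339) = 0.236 / 0.213 = 1.108.
s1 - s2 = 1.108 * 4.5617 = 5.0543 m.

5.0543


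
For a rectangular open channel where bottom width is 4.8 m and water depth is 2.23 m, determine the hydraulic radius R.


For a rectangular section:
Flow area A = b * y = 4.8 * 2.23 = 10.7 m^2.
Wetted perimeter P = b + 2y = 4.8 + 2*2.23 = 9.26 m.
Hydraulic radius R = A/P = 10.7 / 9.26 = 1.1559 m.

1.1559


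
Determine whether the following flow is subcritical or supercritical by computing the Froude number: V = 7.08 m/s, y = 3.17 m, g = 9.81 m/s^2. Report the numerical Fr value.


The Froude number is defined as Fr = V / sqrt(g*y).
g*y = 9.81 * 3.17 = 31.0977.
sqrt(g*y) = sqrt(31.0977) = 5.5765.
Fr = 7.08 / 5.5765 = 1.2696.
Since Fr > 1, the flow is supercritical.

1.2696


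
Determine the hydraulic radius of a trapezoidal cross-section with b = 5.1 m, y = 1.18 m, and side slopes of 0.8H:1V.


For a trapezoidal section with side slope z:
A = (b + z*y)*y = (5.1 + 0.8*1.18)*1.18 = 7.132 m^2.
P = b + 2*y*sqrt(1 + z^2) = 5.1 + 2*1.18*sqrt(1 + 0.8^2) = 8.122 m.
R = A/P = 7.132 / 8.122 = 0.8781 m.

0.8781


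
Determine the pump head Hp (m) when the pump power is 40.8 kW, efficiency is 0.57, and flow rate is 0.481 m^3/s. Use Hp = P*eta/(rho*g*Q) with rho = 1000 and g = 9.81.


Pump head formula: Hp = P * eta / (rho * g * Q).
Numerator: P * eta = 40.8 * 1000 * 0.57 = 23256.0 W.
Denominator: rho * g * Q = 1000 * 9.81 * 0.481 = 4718.61.
Hp = 23256.0 / 4718.61 = 4.93 m.

4.93


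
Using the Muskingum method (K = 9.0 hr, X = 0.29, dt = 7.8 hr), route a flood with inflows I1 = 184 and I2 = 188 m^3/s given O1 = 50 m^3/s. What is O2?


Muskingum coefficients:
denom = 2*K*(1-X) + dt = 2*9.0*(1-0.29) + 7.8 = 20.58.
C0 = (dt - 2*K*X)/denom = (7.8 - 2*9.0*0.29)/20.58 = 0.1254.
C1 = (dt + 2*K*X)/denom = (7.8 + 2*9.0*0.29)/20.58 = 0.6327.
C2 = (2*K*(1-X) - dt)/denom = 0.242.
O2 = C0*I2 + C1*I1 + C2*O1
   = 0.1254*188 + 0.6327*184 + 0.242*50
   = 152.08 m^3/s.

152.08


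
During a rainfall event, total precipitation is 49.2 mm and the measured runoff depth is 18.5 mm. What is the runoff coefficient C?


The runoff coefficient C = runoff depth / rainfall depth.
C = 18.5 / 49.2
  = 0.376.

0.376


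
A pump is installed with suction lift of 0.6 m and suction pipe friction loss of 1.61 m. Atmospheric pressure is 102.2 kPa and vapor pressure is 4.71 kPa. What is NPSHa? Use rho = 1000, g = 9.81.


NPSHa = p_atm/(rho*g) - z_s - hf_s - p_vap/(rho*g).
p_atm/(rho*g) = 102.2*1000 / (1000*9.81) = 10.418 m.
p_vap/(rho*g) = 4.71*1000 / (1000*9.81) = 0.48 m.
NPSHa = 10.418 - 0.6 - 1.61 - 0.48
      = 7.73 m.

7.73


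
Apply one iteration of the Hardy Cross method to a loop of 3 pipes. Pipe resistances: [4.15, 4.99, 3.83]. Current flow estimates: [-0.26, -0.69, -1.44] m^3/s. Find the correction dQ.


Numerator terms (r*Q*|Q|): 4.15*-0.26*|-0.26| = -0.2805; 4.99*-0.69*|-0.69| = -2.3757; 3.83*-1.44*|-1.44| = -7.9419.
Sum of numerator = -10.5982.
Denominator terms (r*|Q|): 4.15*|-0.26| = 1.079; 4.99*|-0.69| = 3.4431; 3.83*|-1.44| = 5.5152.
2 * sum of denominator = 2 * 10.0373 = 20.0746.
dQ = --10.5982 / 20.0746 = 0.5279 m^3/s.

0.5279


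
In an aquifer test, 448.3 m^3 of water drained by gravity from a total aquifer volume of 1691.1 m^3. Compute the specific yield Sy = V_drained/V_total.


Specific yield Sy = Volume drained / Total volume.
Sy = 448.3 / 1691.1
   = 0.2651.

0.2651


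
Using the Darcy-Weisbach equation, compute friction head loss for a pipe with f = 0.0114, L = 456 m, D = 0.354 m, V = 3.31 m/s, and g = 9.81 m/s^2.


Darcy-Weisbach equation: h_f = f * (L/D) * V^2/(2g).
f * L/D = 0.0114 * 456/0.354 = 14.6847.
V^2/(2g) = 3.31^2 / (2*9.81) = 10.9561 / 19.62 = 0.5584 m.
h_f = 14.6847 * 0.5584 = 8.2 m.

8.2


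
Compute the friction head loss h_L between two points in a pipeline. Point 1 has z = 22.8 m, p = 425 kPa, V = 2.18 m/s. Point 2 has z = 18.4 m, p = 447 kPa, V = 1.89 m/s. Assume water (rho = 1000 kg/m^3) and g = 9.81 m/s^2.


Total head at each section: H = z + p/(rho*g) + V^2/(2g).
H1 = 22.8 + 425*1000/(1000*9.81) + 2.18^2/(2*9.81)
   = 22.8 + 43.323 + 0.2422
   = 66.365 m.
H2 = 18.4 + 447*1000/(1000*9.81) + 1.89^2/(2*9.81)
   = 18.4 + 45.566 + 0.1821
   = 64.148 m.
h_L = H1 - H2 = 66.365 - 64.148 = 2.218 m.

2.218


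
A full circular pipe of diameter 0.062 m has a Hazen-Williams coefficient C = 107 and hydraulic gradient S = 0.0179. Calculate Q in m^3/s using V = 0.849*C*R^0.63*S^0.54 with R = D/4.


For a full circular pipe, R = D/4 = 0.062/4 = 0.0155 m.
V = 0.849 * 107 * 0.0155^0.63 * 0.0179^0.54
  = 0.849 * 107 * 0.072428 * 0.113904
  = 0.7494 m/s.
Pipe area A = pi*D^2/4 = pi*0.062^2/4 = 0.003 m^2.
Q = A * V = 0.003 * 0.7494 = 0.0023 m^3/s.

0.0023


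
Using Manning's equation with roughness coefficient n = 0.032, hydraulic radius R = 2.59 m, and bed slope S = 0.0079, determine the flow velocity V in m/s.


Manning's equation gives V = (1/n) * R^(2/3) * S^(1/2).
First, compute R^(2/3) = 2.59^(2/3) = 1.886.
Next, S^(1/2) = 0.0079^(1/2) = 0.088882.
Then 1/n = 1/0.032 = 31.25.
V = 31.25 * 1.886 * 0.088882 = 5.2384 m/s.

5.2384


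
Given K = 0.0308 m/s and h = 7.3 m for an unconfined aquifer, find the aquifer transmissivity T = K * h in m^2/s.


Transmissivity is defined as T = K * h.
T = 0.0308 * 7.3
  = 0.2248 m^2/s.

0.2248


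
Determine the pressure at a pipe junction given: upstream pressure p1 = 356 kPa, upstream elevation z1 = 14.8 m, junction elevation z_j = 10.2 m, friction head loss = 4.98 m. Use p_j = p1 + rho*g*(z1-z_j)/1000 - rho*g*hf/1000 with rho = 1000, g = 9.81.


Junction pressure: p_j = p1 + rho*g*(z1 - z_j)/1000 - rho*g*hf/1000.
Elevation term = 1000*9.81*(14.8 - 10.2)/1000 = 45.126 kPa.
Friction term = 1000*9.81*4.98/1000 = 48.854 kPa.
p_j = 356 + 45.126 - 48.854 = 352.27 kPa.

352.27
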